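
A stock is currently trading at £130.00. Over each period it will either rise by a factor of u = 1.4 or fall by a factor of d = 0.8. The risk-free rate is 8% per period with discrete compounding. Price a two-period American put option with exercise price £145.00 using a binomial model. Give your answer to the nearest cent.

£20.25

Risk-neutral probability p = (1 + 0.08 − 0.8)/(1.4 − 0.8) = 0.2800/0.6000 = 0.4667
Terminal stock prices: S_uu = 254.8, S_ud = 145.6, S_dd = 83.2
Terminal payoffs (K − S): max(-109.8, 0) = 0, max(-0.6, 0) = 0, max(61.8, 0) = 61.8
Node u (S = 182): continuation = 1/1.08·[0.4667·0.0000 + 0.5333·0.0000] = 0.0000; exercise value = 0.0000 ≤ continuation, so V_u = 0.0000
Node d (S = 104): continuation = 1/1.08·[0.4667·0.0000 + 0.5333·61.8000] = 30.5185; exercise value = 41.0000 > continuation, so V_d = 41.0000 (exercise)
Node 0 (S = 130): continuation = 1/1.08·[0.4667·0.0000 + 0.5333·41.0000] = 20.2469; exercise value = 15.0000 ≤ continuation, so V_0 = 20.2469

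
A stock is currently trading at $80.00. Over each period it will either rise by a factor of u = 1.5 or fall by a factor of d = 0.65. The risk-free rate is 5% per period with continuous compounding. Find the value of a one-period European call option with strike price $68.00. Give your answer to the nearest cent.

$23.35

Risk-neutral probability p = (e^0.05 − 0.65)/(1.5 − 0.65) = 0.4013/0.8500 = 0.4721
Terminal stock prices: S_u = 120, S_d = 52
Terminal payoffs (S − K): max(52, 0) = 52, max(-16, 0) = 0
Node 0 (S = 80): V_0 = e^(−0.05)·[0.4721·52.0000 + 0.5279·0.0000] = 23.3511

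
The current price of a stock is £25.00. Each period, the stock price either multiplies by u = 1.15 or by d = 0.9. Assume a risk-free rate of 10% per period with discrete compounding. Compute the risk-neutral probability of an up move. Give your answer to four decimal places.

p = 0.8000

Risk-neutral probability p = (1 + 0.1 − 0.9)/(1.15 − 0.9) = 0.2000/0.2500 = 0.8000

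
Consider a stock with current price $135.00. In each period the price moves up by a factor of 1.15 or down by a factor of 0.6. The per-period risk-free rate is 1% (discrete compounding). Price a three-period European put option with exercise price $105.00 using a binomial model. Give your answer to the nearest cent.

Risk-neutral probability p = (1 + 0.01 − 0.6)/(1.15 − 0.6) = 0.4100/0.5500 = 0.7455
Terminal stock prices: S_uuu = 205.3, S_uud = 107.1, S_udd = 55.89, S_ddd = 29.16
Terminal payoffs (K − S): max(-100.3, 0) = 0, max(-2.122, 0) = 0, max(49.11, 0) = 49.11, max(75.84, 0) = 75.84
Node uu (S = 178.5): V_uu = 1/1.01·[0.7455·0.0000 + 0.2545·0.0000] = 0.0000
Node ud (S = 93.15): V_ud = 1/1.01·[0.7455·0.0000 + 0.2545·49.1100] = 12.3770
Node dd (S = 48.6): V_dd = 1/1.01·[0.7455·49.1100 + 0.2545·75.8400] = 55.3604
Node u (S = 155.2): V_u = 1/1.01·[0.7455·0.0000 + 0.2545·12.3770] = 3.1193
Node d (S = 81): V_d = 1/1.01·[0.7455·12.3770 + 0.2545·55.3604] = 23.0873
Node 0 (S = 135): V_0 = 1/1.01·[0.7455·3.1193 + 0.2545·23.0873] = 8.1209

$8.12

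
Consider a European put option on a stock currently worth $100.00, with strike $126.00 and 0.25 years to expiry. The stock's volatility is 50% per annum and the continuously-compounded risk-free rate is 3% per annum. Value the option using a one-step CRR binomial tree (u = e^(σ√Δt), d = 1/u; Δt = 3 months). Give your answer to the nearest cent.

$26.14

CRR parameters: u = e^(σ√Δt) = e^(0.5·√0.25) = 1.2840, d = 1/u = 0.7788
Per-period rate: rΔt = 0.03·0.25 = 0.0075, so R = e^0.0075 = 1.0075
Risk-neutral probability p = (e^0.0075 − 0.7788)/(1.2840 − 0.7788) = 0.2287/0.5052 = 0.4527
Terminal stock prices: S_u = 128.4, S_d = 77.88
Terminal payoffs (K − S): max(-2.403, 0) = 0, max(48.12, 0) = 48.12
Node 0 (S = 100): V_0 = e^(−0.0075)·[0.4527·0.0000 + 0.5473·48.1199] = 26.1381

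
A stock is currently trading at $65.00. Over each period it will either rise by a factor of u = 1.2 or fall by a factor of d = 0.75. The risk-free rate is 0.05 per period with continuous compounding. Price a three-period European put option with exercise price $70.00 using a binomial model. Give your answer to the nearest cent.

Risk-neutral probability p = (e^0.05 − 0.75)/(1.2 − 0.75) = 0.3013/0.4500 = 0.6695
Terminal stock prices: S_uuu = 112.3, S_uud = 70.2, S_udd = 43.88, S_ddd = 27.42
Terminal payoffs (K − S): max(-42.32, 0) = 0, max(-0.2, 0) = 0, max(26.12, 0) = 26.12, max(42.58, 0) = 42.58
Node uu (S = 93.6): V_uu = e^(−0.05)·[0.6695·0.0000 + 0.3305·0.0000] = 0.0000
Node ud (S = 58.5): V_ud = e^(−0.05)·[0.6695·0.0000 + 0.3305·26.1250] = 8.2134
Node dd (S = 36.56): V_dd = e^(−0.05)·[0.6695·26.1250 + 0.3305·42.5781] = 30.0236
Node u (S = 78): V_u = e^(−0.05)·[0.6695·0.0000 + 0.3305·8.2134] = 2.5822
Node d (S = 48.75): V_d = e^(−0.05)·[0.6695·8.2134 + 0.3305·30.0236] = 14.6697
Node 0 (S = 65): V_0 = e^(−0.05)·[0.6695·2.5822 + 0.3305·14.6697] = 6.2565

$6.26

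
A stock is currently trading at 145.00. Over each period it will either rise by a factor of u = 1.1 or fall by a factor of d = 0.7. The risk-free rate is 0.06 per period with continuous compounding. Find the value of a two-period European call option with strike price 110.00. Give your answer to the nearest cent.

Risk-neutral probability p = (e^0.06 − 0.7)/(1.1 − 0.7) = 0.3618/0.4000 = 0.9046
Terminal stock prices: S_uu = 175.5, S_ud = 111.6, S_dd = 71.05
Terminal payoffs (S − K): max(65.45, 0) = 65.45, max(1.65, 0) = 1.65, max(-38.95, 0) = 0
Node u (S = 159.5): V_u = e^(−0.06)·[0.9046·65.4500 + 0.0954·1.6500] = 55.9059
Node d (S = 101.5): V_d = e^(−0.06)·[0.9046·1.6500 + 0.0954·0.0000] = 1.4057
Node 0 (S = 145): V_0 = e^(−0.06)·[0.9046·55.9059 + 0.0954·1.4057] = 47.7532

47.75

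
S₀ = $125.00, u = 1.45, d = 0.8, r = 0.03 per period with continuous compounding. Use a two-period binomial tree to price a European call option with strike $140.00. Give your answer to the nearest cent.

Risk-neutral probability p = (e^0.03 − 0.8)/(1.45 − 0.8) = 0.2305/0.6500 = 0.3545
Terminal stock prices: S_uu = 262.8, S_ud = 145, S_dd = 80
Terminal payoffs (S − K): max(122.8, 0) = 122.8, max(5, 0) = 5, max(-60, 0) = 0
Node u (S = 181.2): V_u = e^(−0.03)·[0.3545·122.8125 + 0.6455·5.0000] = 45.3876
Node d (S = 100): V_d = e^(−0.03)·[0.3545·5.0000 + 0.6455·0.0000] = 1.7203
Node 0 (S = 125): V_0 = e^(−0.03)·[0.3545·45.3876 + 0.6455·1.7203] = 16.6940

$16.69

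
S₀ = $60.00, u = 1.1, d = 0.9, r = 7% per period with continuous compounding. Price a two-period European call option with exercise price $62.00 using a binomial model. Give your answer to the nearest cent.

$6.86

Risk-neutral probability p = (e^0.07 − 0.9)/(1.1 − 0.9) = 0.1725/0.2000 = 0.8625
Terminal stock prices: S_uu = 72.6, S_ud = 59.4, S_dd = 48.6
Terminal payoffs (S − K): max(10.6, 0) = 10.6, max(-2.6, 0) = 0, max(-13.4, 0) = 0
Node u (S = 66): V_u = e^(−0.07)·[0.8625·10.6000 + 0.1375·0.0000] = 8.5248
Node d (S = 54): V_d = e^(−0.07)·[0.8625·0.0000 + 0.1375·0.0000] = 0.0000
Node 0 (S = 60): V_0 = e^(−0.07)·[0.8625·8.5248 + 0.1375·0.0000] = 6.8559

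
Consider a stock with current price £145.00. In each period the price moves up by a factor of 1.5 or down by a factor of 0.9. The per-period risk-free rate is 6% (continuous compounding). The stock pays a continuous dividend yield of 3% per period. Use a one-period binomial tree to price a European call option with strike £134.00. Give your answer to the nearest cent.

£17.10

Per-period risk-free factor R = e^0.06 = 1.0618; dividend-adjusted growth = e^(0.06−0.03) = 1.0305.
Risk-neutral probability p = (1.0305 − 0.9)/(1.5 − 0.9) = 0.1305/0.6000 = 0.2174
Terminal stock prices: S_u = 217.5, S_d = 130.5
Terminal payoffs (S − K): max(83.5, 0) = 83.5, max(-3.5, 0) = 0
Node 0 (S = 145): V_0 = e^(−0.06)·[0.2174·83.5000 + 0.7826·0.0000] = 17.0977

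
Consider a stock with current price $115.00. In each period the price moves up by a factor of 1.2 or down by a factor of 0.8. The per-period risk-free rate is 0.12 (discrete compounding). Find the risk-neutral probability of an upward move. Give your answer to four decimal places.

Risk-neutral probability p = (1 + 0.12 − 0.8)/(1.2 − 0.8) = 0.3200/0.4000 = 0.8000

p = 0.8000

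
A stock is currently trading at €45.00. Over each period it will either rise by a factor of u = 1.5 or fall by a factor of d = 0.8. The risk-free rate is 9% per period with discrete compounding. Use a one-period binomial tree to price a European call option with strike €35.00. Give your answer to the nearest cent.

€12.89

Risk-neutral probability p = (1 + 0.09 − 0.8)/(1.5 − 0.8) = 0.2900/0.7000 = 0.4143
Terminal stock prices: S_u = 67.5, S_d = 36
Terminal payoffs (S − K): max(32.5, 0) = 32.5, max(1, 0) = 1
Node 0 (S = 45): V_0 = 1/1.09·[0.4143·32.5000 + 0.5857·1.0000] = 12.8899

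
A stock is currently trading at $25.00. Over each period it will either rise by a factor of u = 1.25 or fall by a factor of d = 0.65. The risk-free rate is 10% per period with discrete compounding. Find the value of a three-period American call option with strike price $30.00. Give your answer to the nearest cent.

Risk-neutral probability p = (1 + 0.1 − 0.65)/(1.25 − 0.65) = 0.4500/0.6000 = 0.7500
Terminal stock prices: S_uuu = 48.83, S_uud = 25.39, S_udd = 13.2, S_ddd = 6.866
Terminal payoffs (S − K): max(18.83, 0) = 18.83, max(-4.609, 0) = 0, max(-16.8, 0) = 0, max(-23.13, 0) = 0
Node uu (S = 39.06): continuation = 1/1.1·[0.7500·18.8281 + 0.2500·0.0000] = 12.8374; exercise value = 9.0625 ≤ continuation, so V_uu = 12.8374
Node ud (S = 20.31): continuation = 1/1.1·[0.7500·0.0000 + 0.2500·0.0000] = 0.0000; exercise value = 0.0000 ≤ continuation, so V_ud = 0.0000
Node dd (S = 10.56): continuation = 1/1.1·[0.7500·0.0000 + 0.2500·0.0000] = 0.0000; exercise value = 0.0000 ≤ continuation, so V_dd = 0.0000
Node u (S = 31.25): continuation = 1/1.1·[0.7500·12.8374 + 0.2500·0.0000] = 8.7527; exercise value = 1.2500 ≤ continuation, so V_u = 8.7527
Node d (S = 16.25): continuation = 1/1.1·[0.7500·0.0000 + 0.2500·0.0000] = 0.0000; exercise value = 0.0000 ≤ continuation, so V_d = 0.0000
Node 0 (S = 25): continuation = 1/1.1·[0.7500·8.7527 + 0.2500·0.0000] = 5.9678; exercise value = 0.0000 ≤ continuation, so V_0 = 5.9678

$5.97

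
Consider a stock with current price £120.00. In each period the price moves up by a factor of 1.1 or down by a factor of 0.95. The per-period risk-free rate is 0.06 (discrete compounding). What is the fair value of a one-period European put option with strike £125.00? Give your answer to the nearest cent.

£2.77

Risk-neutral probability p = (1 + 0.06 − 0.95)/(1.1 − 0.95) = 0.1100/0.1500 = 0.7333
Terminal stock prices: S_u = 132, S_d = 114
Terminal payoffs (K − S): max(-7, 0) = 0, max(11, 0) = 11
Node 0 (S = 120): V_0 = 1/1.06·[0.7333·0.0000 + 0.2667·11.0000] = 2.7673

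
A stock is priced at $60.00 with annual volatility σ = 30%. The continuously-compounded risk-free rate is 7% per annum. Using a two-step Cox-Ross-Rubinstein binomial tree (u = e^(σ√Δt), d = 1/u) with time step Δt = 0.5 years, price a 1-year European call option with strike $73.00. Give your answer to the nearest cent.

$4.91

CRR parameters: u = e^(σ√Δt) = e^(0.3·√0.5) = 1.2363, d = 1/u = 0.8089
Per-period rate: rΔt = 0.07·0.5 = 0.035, so R = e^0.035 = 1.0356
Risk-neutral probability p = (e^0.035 − 0.8089)/(1.2363 − 0.8089) = 0.2268/0.4275 = 0.5305
Terminal stock prices: S_uu = 91.71, S_ud = 60, S_dd = 39.26
Terminal payoffs (S − K): max(18.71, 0) = 18.71, max(-13, 0) = 0, max(-33.74, 0) = 0
Node u (S = 74.18): V_u = e^(−0.035)·[0.5305·18.7079 + 0.4695·0.0000] = 9.5831
Node d (S = 48.53): V_d = e^(−0.035)·[0.5305·0.0000 + 0.4695·0.0000] = 0.0000
Node 0 (S = 60): V_0 = e^(−0.035)·[0.5305·9.5831 + 0.4695·0.0000] = 4.9089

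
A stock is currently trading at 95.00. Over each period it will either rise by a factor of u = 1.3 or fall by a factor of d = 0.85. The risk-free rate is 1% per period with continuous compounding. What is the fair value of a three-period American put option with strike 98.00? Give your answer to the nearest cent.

14.46

Risk-neutral probability p = (e^0.01 − 0.85)/(1.3 − 0.85) = 0.1601/0.4500 = 0.3557
Terminal stock prices: S_uuu = 208.7, S_uud = 136.5, S_udd = 89.23, S_ddd = 58.34
Terminal payoffs (K − S): max(-110.7, 0) = 0, max(-38.47, 0) = 0, max(8.771, 0) = 8.771, max(39.66, 0) = 39.66
Node uu (S = 160.6): continuation = e^(−0.01)·[0.3557·0.0000 + 0.6443·0.0000] = 0.0000; exercise value = 0.0000 ≤ continuation, so V_uu = 0.0000
Node ud (S = 105): continuation = e^(−0.01)·[0.3557·0.0000 + 0.6443·8.7713] = 5.5954; exercise value = 0.0000 ≤ continuation, so V_ud = 5.5954
Node dd (S = 68.64): continuation = e^(−0.01)·[0.3557·8.7713 + 0.6443·39.6581] = 28.3874; exercise value = 29.3625 > continuation, so V_dd = 29.3625 (exercise)
Node u (S = 123.5): continuation = e^(−0.01)·[0.3557·0.0000 + 0.6443·5.5954] = 3.5694; exercise value = 0.0000 ≤ continuation, so V_u = 3.5694
Node d (S = 80.75): continuation = e^(−0.01)·[0.3557·5.5954 + 0.6443·29.3625] = 20.7013; exercise value = 17.2500 ≤ continuation, so V_d = 20.7013
Node 0 (S = 95): continuation = e^(−0.01)·[0.3557·3.5694 + 0.6443·20.7013] = 14.4627; exercise value = 3.0000 ≤ continuation, so V_0 = 14.4627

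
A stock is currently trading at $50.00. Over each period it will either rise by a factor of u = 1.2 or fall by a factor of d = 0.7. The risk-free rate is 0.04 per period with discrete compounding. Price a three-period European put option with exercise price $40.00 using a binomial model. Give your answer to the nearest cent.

$2.63

Risk-neutral probability p = (1 + 0.04 − 0.7)/(1.2 − 0.7) = 0.3400/0.5000 = 0.6800
Terminal stock prices: S_uuu = 86.4, S_uud = 50.4, S_udd = 29.4, S_ddd = 17.15
Terminal payoffs (K − S): max(-46.4, 0) = 0, max(-10.4, 0) = 0, max(10.6, 0) = 10.6, max(22.85, 0) = 22.85
Node uu (S = 72): V_uu = 1/1.04·[0.6800·0.0000 + 0.3200·0.0000] = 0.0000
Node ud (S = 42): V_ud = 1/1.04·[0.6800·0.0000 + 0.3200·10.6000] = 3.2615
Node dd (S = 24.5): V_dd = 1/1.04·[0.6800·10.6000 + 0.3200·22.8500] = 13.9615
Node u (S = 60): V_u = 1/1.04·[0.6800·0.0000 + 0.3200·3.2615] = 1.0036
Node d (S = 35): V_d = 1/1.04·[0.6800·3.2615 + 0.3200·13.9615] = 6.4284
Node 0 (S = 50): V_0 = 1/1.04·[0.6800·1.0036 + 0.3200·6.4284] = 2.6341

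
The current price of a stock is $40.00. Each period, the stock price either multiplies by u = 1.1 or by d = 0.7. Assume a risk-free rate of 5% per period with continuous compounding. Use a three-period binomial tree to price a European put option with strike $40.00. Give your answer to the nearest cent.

Risk-neutral probability p = (e^0.05 − 0.7)/(1.1 − 0.7) = 0.3513/0.4000 = 0.8782
Terminal stock prices: S_uuu = 53.24, S_uud = 33.88, S_udd = 21.56, S_ddd = 13.72
Terminal payoffs (K − S): max(-13.24, 0) = 0, max(6.12, 0) = 6.12, max(18.44, 0) = 18.44, max(26.28, 0) = 26.28
Node uu (S = 48.4): V_uu = e^(−0.05)·[0.8782·0.0000 + 0.1218·6.1200] = 0.7092
Node ud (S = 30.8): V_ud = e^(−0.05)·[0.8782·6.1200 + 0.1218·18.4400] = 7.2492
Node dd (S = 19.6): V_dd = e^(−0.05)·[0.8782·18.4400 + 0.1218·26.2800] = 18.4492
Node u (S = 44): V_u = e^(−0.05)·[0.8782·0.7092 + 0.1218·7.2492] = 1.4325
Node d (S = 28): V_d = e^(−0.05)·[0.8782·7.2492 + 0.1218·18.4492] = 8.1935
Node 0 (S = 40): V_0 = e^(−0.05)·[0.8782·1.4325 + 0.1218·8.1935] = 2.1461

$2.15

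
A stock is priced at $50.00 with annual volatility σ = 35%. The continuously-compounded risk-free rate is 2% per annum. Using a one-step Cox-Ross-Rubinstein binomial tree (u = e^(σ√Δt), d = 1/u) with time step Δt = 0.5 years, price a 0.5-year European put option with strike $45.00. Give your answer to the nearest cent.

CRR parameters: u = e^(σ√Δt) = e^(0.35·√0.5) = 1.2808, d = 1/u = 0.7808
Per-period rate: rΔt = 0.02·0.5 = 0.01, so R = e^0.01 = 1.0101
Risk-neutral probability p = (e^0.01 − 0.7808)/(1.2808 − 0.7808) = 0.2293/0.5000 = 0.4585
Terminal stock prices: S_u = 64.04, S_d = 39.04
Terminal payoffs (K − S): max(-19.04, 0) = 0, max(5.962, 0) = 5.962
Node 0 (S = 50): V_0 = e^(−0.01)·[0.4585·0.0000 + 0.5415·5.9620] = 3.1961

$3.20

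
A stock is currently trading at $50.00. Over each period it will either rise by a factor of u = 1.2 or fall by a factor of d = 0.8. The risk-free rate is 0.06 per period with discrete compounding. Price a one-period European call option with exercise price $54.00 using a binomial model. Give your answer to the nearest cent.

Risk-neutral probability p = (1 + 0.06 − 0.8)/(1.2 − 0.8) = 0.2600/0.4000 = 0.6500
Terminal stock prices: S_u = 60, S_d = 40
Terminal payoffs (S − K): max(6, 0) = 6, max(-14, 0) = 0
Node 0 (S = 50): V_0 = 1/1.06·[0.6500·6.0000 + 0.3500·0.0000] = 3.6792

$3.68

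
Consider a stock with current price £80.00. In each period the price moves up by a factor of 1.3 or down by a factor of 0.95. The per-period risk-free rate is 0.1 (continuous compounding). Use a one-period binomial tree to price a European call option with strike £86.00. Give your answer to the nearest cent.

Risk-neutral probability p = (e^0.1 − 0.95)/(1.3 − 0.95) = 0.1552/0.3500 = 0.4433
Terminal stock prices: S_u = 104, S_d = 76
Terminal payoffs (S − K): max(18, 0) = 18, max(-10, 0) = 0
Node 0 (S = 80): V_0 = e^(−0.1)·[0.4433·18.0000 + 0.5567·0.0000] = 7.2208

£7.22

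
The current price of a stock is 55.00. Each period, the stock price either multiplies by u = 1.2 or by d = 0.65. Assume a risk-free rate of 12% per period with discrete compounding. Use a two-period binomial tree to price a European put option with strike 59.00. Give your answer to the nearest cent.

Risk-neutral probability p = (1 + 0.12 − 0.65)/(1.2 − 0.65) = 0.4700/0.5500 = 0.8545
Terminal stock prices: S_uu = 79.2, S_ud = 42.9, S_dd = 23.24
Terminal payoffs (K − S): max(-20.2, 0) = 0, max(16.1, 0) = 16.1, max(35.76, 0) = 35.76
Node u (S = 66): V_u = 1/1.12·[0.8545·0.0000 + 0.1455·16.1000] = 2.0909
Node d (S = 35.75): V_d = 1/1.12·[0.8545·16.1000 + 0.1455·35.7625] = 16.9286
Node 0 (S = 55): V_0 = 1/1.12·[0.8545·2.0909 + 0.1455·16.9286] = 3.7939

3.79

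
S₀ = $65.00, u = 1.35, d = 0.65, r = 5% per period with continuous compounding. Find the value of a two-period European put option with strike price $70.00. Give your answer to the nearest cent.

$12.75

Risk-neutral probability p = (e^0.05 − 0.65)/(1.35 − 0.65) = 0.4013/0.7000 = 0.5732
Terminal stock prices: S_uu = 118.5, S_ud = 57.04, S_dd = 27.46
Terminal payoffs (K − S): max(-48.46, 0) = 0, max(12.96, 0) = 12.96, max(42.54, 0) = 42.54
Node u (S = 87.75): V_u = e^(−0.05)·[0.5732·0.0000 + 0.4268·12.9625] = 5.2620
Node d (S = 42.25): V_d = e^(−0.05)·[0.5732·12.9625 + 0.4268·42.5375] = 24.3361
Node 0 (S = 65): V_0 = e^(−0.05)·[0.5732·5.2620 + 0.4268·24.3361] = 12.7484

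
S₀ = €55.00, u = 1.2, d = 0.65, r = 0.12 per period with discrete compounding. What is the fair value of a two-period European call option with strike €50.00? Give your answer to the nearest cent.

Risk-neutral probability p = (1 + 0.12 − 0.65)/(1.2 − 0.65) = 0.4700/0.5500 = 0.8545
Terminal stock prices: S_uu = 79.2, S_ud = 42.9, S_dd = 23.24
Terminal payoffs (S − K): max(29.2, 0) = 29.2, max(-7.1, 0) = 0, max(-26.76, 0) = 0
Node u (S = 66): V_u = 1/1.12·[0.8545·29.2000 + 0.1455·0.0000] = 22.2792
Node d (S = 35.75): V_d = 1/1.12·[0.8545·0.0000 + 0.1455·0.0000] = 0.0000
Node 0 (S = 55): V_0 = 1/1.12·[0.8545·22.2792 + 0.1455·0.0000] = 16.9988

€17.00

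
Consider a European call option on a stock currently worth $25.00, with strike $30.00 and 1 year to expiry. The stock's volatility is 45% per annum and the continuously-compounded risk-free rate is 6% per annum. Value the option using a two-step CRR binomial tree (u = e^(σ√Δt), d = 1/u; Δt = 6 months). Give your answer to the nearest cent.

$3.56

CRR parameters: u = e^(σ√Δt) = e^(0.45·√0.5) = 1.3746, d = 1/u = 0.7275
Per-period rate: rΔt = 0.06·0.5 = 0.03, so R = e^0.03 = 1.0305
Risk-neutral probability p = (e^0.03 − 0.7275)/(1.3746 − 0.7275) = 0.3030/0.6472 = 0.4682
Terminal stock prices: S_uu = 47.24, S_ud = 25, S_dd = 13.23
Terminal payoffs (S − K): max(17.24, 0) = 17.24, max(-5, 0) = 0, max(-16.77, 0) = 0
Node u (S = 34.37): V_u = e^(−0.03)·[0.4682·17.2415 + 0.5318·0.0000] = 7.8334
Node d (S = 18.19): V_d = e^(−0.03)·[0.4682·0.0000 + 0.5318·0.0000] = 0.0000
Node 0 (S = 25): V_0 = e^(−0.03)·[0.4682·7.8334 + 0.5318·0.0000] = 3.5590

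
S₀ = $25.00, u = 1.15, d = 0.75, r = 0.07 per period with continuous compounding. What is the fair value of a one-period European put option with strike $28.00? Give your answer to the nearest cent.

Risk-neutral probability p = (e^0.07 − 0.75)/(1.15 − 0.75) = 0.3225/0.4000 = 0.8063
Terminal stock prices: S_u = 28.75, S_d = 18.75
Terminal payoffs (K − S): max(-0.75, 0) = 0, max(9.25, 0) = 9.25
Node 0 (S = 25): V_0 = e^(−0.07)·[0.8063·0.0000 + 0.1937·9.2500] = 1.6708

$1.67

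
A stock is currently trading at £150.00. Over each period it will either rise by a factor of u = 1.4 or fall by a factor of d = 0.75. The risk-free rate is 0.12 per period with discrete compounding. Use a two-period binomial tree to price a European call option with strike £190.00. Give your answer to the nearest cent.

£26.86

Risk-neutral probability p = (1 + 0.12 − 0.75)/(1.4 − 0.75) = 0.3700/0.6500 = 0.5692
Terminal stock prices: S_uu = 294, S_ud = 157.5, S_dd = 84.38
Terminal payoffs (S − K): max(104, 0) = 104, max(-32.5, 0) = 0, max(-105.6, 0) = 0
Node u (S = 210): V_u = 1/1.12·[0.5692·104.0000 + 0.4308·0.0000] = 52.8571
Node d (S = 112.5): V_d = 1/1.12·[0.5692·0.0000 + 0.4308·0.0000] = 0.0000
Node 0 (S = 150): V_0 = 1/1.12·[0.5692·52.8571 + 0.4308·0.0000] = 26.8642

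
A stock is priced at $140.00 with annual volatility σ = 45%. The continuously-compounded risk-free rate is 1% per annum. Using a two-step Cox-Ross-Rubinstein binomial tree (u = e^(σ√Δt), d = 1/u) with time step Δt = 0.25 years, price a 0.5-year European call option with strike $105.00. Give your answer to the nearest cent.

$40.27

CRR parameters: u = e^(σ√Δt) = e^(0.45·√0.25) = 1.2523, d = 1/u = 0.7985
Per-period rate: rΔt = 0.01·0.25 = 0.0025, so R = e^0.0025 = 1.0025
Risk-neutral probability p = (e^0.0025 − 0.7985)/(1.2523 − 0.7985) = 0.2040/0.4538 = 0.4495
Terminal stock prices: S_uu = 219.6, S_ud = 140, S_dd = 89.27
Terminal payoffs (S − K): max(114.6, 0) = 114.6, max(35, 0) = 35, max(-15.73, 0) = 0
Node u (S = 175.3): V_u = e^(−0.0025)·[0.4495·114.5637 + 0.5505·35.0000] = 70.5874
Node d (S = 111.8): V_d = e^(−0.0025)·[0.4495·35.0000 + 0.5505·0.0000] = 15.6933
Node 0 (S = 140): V_0 = e^(−0.0025)·[0.4495·70.5874 + 0.5505·15.6933] = 40.2675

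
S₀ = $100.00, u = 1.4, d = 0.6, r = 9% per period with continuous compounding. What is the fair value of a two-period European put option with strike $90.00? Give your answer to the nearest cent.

Risk-neutral probability p = (e^0.09 − 0.6)/(1.4 − 0.6) = 0.4942/0.8000 = 0.6177
Terminal stock prices: S_uu = 196, S_ud = 84, S_dd = 36
Terminal payoffs (K − S): max(-106, 0) = 0, max(6, 0) = 6, max(54, 0) = 54
Node u (S = 140): V_u = e^(−0.09)·[0.6177·0.0000 + 0.3823·6.0000] = 2.0963
Node d (S = 60): V_d = e^(−0.09)·[0.6177·6.0000 + 0.3823·54.0000] = 22.2538
Node 0 (S = 100): V_0 = e^(−0.09)·[0.6177·2.0963 + 0.3823·22.2538] = 8.9585

$8.96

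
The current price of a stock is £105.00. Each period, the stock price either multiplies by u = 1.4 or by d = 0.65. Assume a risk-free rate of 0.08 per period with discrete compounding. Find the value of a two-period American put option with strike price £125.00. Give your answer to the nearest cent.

Risk-neutral probability p = (1 + 0.08 − 0.65)/(1.4 − 0.65) = 0.4300/0.7500 = 0.5733
Terminal stock prices: S_uu = 205.8, S_ud = 95.55, S_dd = 44.36
Terminal payoffs (K − S): max(-80.8, 0) = 0, max(29.45, 0) = 29.45, max(80.64, 0) = 80.64
Node u (S = 147): continuation = 1/1.08·[0.5733·0.0000 + 0.4267·29.4500] = 11.6346; exercise value = 0.0000 ≤ continuation, so V_u = 11.6346
Node d (S = 68.25): continuation = 1/1.08·[0.5733·29.4500 + 0.4267·80.6375] = 47.4907; exercise value = 56.7500 > continuation, so V_d = 56.7500 (exercise)
Node 0 (S = 105): continuation = 1/1.08·[0.5733·11.6346 + 0.4267·56.7500] = 28.5961; exercise value = 20.0000 ≤ continuation, so V_0 = 28.5961

£28.60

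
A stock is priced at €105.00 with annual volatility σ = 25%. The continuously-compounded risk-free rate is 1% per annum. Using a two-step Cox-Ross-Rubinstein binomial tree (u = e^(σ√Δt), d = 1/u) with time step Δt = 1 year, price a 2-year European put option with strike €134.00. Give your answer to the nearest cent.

€34.38

CRR parameters: u = e^(σ√Δt) = e^(0.25·√1) = 1.2840, d = 1/u = 0.7788
Per-period rate: rΔt = 0.01·1 = 0.01, so R = e^0.01 = 1.0101
Risk-neutral probability p = (e^0.01 − 0.7788)/(1.2840 − 0.7788) = 0.2312/0.5052 = 0.4577
Terminal stock prices: S_uu = 173.1, S_ud = 105, S_dd = 63.69
Terminal payoffs (K − S): max(-39.12, 0) = 0, max(29, 0) = 29, max(70.31, 0) = 70.31
Node u (S = 134.8): V_u = e^(−0.01)·[0.4577·0.0000 + 0.5423·29.0000] = 15.5698
Node d (S = 81.77): V_d = e^(−0.01)·[0.4577·29.0000 + 0.5423·70.3143] = 50.8926
Node 0 (S = 105): V_0 = e^(−0.01)·[0.4577·15.5698 + 0.5423·50.8926] = 34.3793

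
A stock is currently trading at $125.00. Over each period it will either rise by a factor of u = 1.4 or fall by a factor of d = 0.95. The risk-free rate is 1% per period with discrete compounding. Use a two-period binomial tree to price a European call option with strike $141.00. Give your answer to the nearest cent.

Risk-neutral probability p = (1 + 0.01 − 0.95)/(1.4 − 0.95) = 0.0600/0.4500 = 0.1333
Terminal stock prices: S_uu = 245, S_ud = 166.2, S_dd = 112.8
Terminal payoffs (S − K): max(104, 0) = 104, max(25.25, 0) = 25.25, max(-28.19, 0) = 0
Node u (S = 175): V_u = 1/1.01·[0.1333·104.0000 + 0.8667·25.2500] = 35.3960
Node d (S = 118.8): V_d = 1/1.01·[0.1333·25.2500 + 0.8667·0.0000] = 3.3333
Node 0 (S = 125): V_0 = 1/1.01·[0.1333·35.3960 + 0.8667·3.3333] = 7.5330

$7.53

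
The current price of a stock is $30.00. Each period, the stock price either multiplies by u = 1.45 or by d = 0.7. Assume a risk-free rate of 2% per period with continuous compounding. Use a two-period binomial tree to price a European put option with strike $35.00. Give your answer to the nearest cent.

$8.54

Risk-neutral probability p = (e^0.02 − 0.7)/(1.45 − 0.7) = 0.3202/0.7500 = 0.4269
Terminal stock prices: S_uu = 63.08, S_ud = 30.45, S_dd = 14.7
Terminal payoffs (K − S): max(-28.08, 0) = 0, max(4.55, 0) = 4.55, max(20.3, 0) = 20.3
Node u (S = 43.5): V_u = e^(−0.02)·[0.4269·0.0000 + 0.5731·4.5500] = 2.5558
Node d (S = 21): V_d = e^(−0.02)·[0.4269·4.5500 + 0.5731·20.3000] = 13.3070
Node 0 (S = 30): V_0 = e^(−0.02)·[0.4269·2.5558 + 0.5731·13.3070] = 8.5443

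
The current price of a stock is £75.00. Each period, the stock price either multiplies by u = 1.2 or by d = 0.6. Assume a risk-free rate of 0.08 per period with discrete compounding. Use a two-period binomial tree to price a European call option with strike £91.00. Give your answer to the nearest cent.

£9.33

Risk-neutral probability p = (1 + 0.08 − 0.6)/(1.2 − 0.6) = 0.4800/0.6000 = 0.8000
Terminal stock prices: S_uu = 108, S_ud = 54, S_dd = 27
Terminal payoffs (S − K): max(17, 0) = 17, max(-37, 0) = 0, max(-64, 0) = 0
Node u (S = 90): V_u = 1/1.08·[0.8000·17.0000 + 0.2000·0.0000] = 12.5926
Node d (S = 45): V_d = 1/1.08·[0.8000·0.0000 + 0.2000·0.0000] = 0.0000
Node 0 (S = 75): V_0 = 1/1.08·[0.8000·12.5926 + 0.2000·0.0000] = 9.3278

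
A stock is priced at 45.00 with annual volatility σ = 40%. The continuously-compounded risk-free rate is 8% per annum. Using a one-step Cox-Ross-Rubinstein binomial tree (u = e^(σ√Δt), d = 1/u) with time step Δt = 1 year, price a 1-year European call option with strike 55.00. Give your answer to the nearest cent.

CRR parameters: u = e^(σ√Δt) = e^(0.4·√1) = 1.4918, d = 1/u = 0.6703
Per-period rate: rΔt = 0.08·1 = 0.08, so R = e^0.08 = 1.0833
Risk-neutral probability p = (e^0.08 − 0.6703)/(1.4918 − 0.6703) = 0.4130/0.8215 = 0.5027
Terminal stock prices: S_u = 67.13, S_d = 30.16
Terminal payoffs (S − K): max(12.13, 0) = 12.13, max(-24.84, 0) = 0
Node 0 (S = 45): V_0 = e^(−0.08)·[0.5027·12.1321 + 0.4973·0.0000] = 5.6299

5.63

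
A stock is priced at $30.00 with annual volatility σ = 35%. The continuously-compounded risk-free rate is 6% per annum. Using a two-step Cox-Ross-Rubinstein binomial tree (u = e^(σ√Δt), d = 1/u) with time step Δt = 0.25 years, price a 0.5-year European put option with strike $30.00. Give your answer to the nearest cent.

$2.16

CRR parameters: u = e^(σ√Δt) = e^(0.35·√0.25) = 1.1912, d = 1/u = 0.8395
Per-period rate: rΔt = 0.06·0.25 = 0.015, so R = e^0.015 = 1.0151
Risk-neutral probability p = (e^0.015 − 0.8395)/(1.1912 − 0.8395) = 0.1757/0.3518 = 0.4993
Terminal stock prices: S_uu = 42.57, S_ud = 30, S_dd = 21.14
Terminal payoffs (K − S): max(-12.57, 0) = 0, max(0, 0) = 0, max(8.859, 0) = 8.859
Node u (S = 35.74): V_u = e^(−0.015)·[0.4993·0.0000 + 0.5007·0.0000] = 0.0000
Node d (S = 25.18): V_d = e^(−0.015)·[0.4993·0.0000 + 0.5007·8.8594] = 4.3696
Node 0 (S = 30): V_0 = e^(−0.015)·[0.4993·0.0000 + 0.5007·4.3696] = 2.1552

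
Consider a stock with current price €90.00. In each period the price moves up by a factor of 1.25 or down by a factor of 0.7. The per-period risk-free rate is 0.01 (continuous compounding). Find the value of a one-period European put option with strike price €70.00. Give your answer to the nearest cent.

Risk-neutral probability p = (e^0.01 − 0.7)/(1.25 − 0.7) = 0.3101/0.5500 = 0.5637
Terminal stock prices: S_u = 112.5, S_d = 63
Terminal payoffs (K − S): max(-42.5, 0) = 0, max(7, 0) = 7
Node 0 (S = 90): V_0 = e^(−0.01)·[0.5637·0.0000 + 0.4363·7.0000] = 3.0235

€3.02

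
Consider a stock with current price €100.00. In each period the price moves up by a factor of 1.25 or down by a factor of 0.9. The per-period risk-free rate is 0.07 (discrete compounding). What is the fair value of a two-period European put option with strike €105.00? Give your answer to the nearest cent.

Risk-neutral probability p = (1 + 0.07 − 0.9)/(1.25 − 0.9) = 0.1700/0.3500 = 0.4857
Terminal stock prices: S_uu = 156.2, S_ud = 112.5, S_dd = 81
Terminal payoffs (K − S): max(-51.25, 0) = 0, max(-7.5, 0) = 0, max(24, 0) = 24
Node u (S = 125): V_u = 1/1.07·[0.4857·0.0000 + 0.5143·0.0000] = 0.0000
Node d (S = 90): V_d = 1/1.07·[0.4857·0.0000 + 0.5143·24.0000] = 11.5354
Node 0 (S = 100): V_0 = 1/1.07·[0.4857·0.0000 + 0.5143·11.5354] = 5.5444

€5.54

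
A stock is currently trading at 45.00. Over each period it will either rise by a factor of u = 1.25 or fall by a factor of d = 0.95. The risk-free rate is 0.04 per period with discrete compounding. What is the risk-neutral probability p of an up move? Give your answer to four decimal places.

p = 0.3000

Risk-neutral probability p = (1 + 0.04 − 0.95)/(1.25 − 0.95) = 0.0900/0.3000 = 0.3000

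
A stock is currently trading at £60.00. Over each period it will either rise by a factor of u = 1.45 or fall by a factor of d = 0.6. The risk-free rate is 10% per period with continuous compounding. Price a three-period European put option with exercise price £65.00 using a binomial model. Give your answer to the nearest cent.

Risk-neutral probability p = (e^0.1 − 0.6)/(1.45 − 0.6) = 0.5052/0.8500 = 0.5943
Terminal stock prices: S_uuu = 182.9, S_uud = 75.69, S_udd = 31.32, S_ddd = 12.96
Terminal payoffs (K − S): max(-117.9, 0) = 0, max(-10.69, 0) = 0, max(33.68, 0) = 33.68, max(52.04, 0) = 52.04
Node uu (S = 126.2): V_uu = e^(−0.1)·[0.5943·0.0000 + 0.4057·0.0000] = 0.0000
Node ud (S = 52.2): V_ud = e^(−0.1)·[0.5943·0.0000 + 0.4057·33.6800] = 12.3631
Node dd (S = 21.6): V_dd = e^(−0.1)·[0.5943·33.6800 + 0.4057·52.0400] = 37.2144
Node u (S = 87): V_u = e^(−0.1)·[0.5943·0.0000 + 0.4057·12.3631] = 4.5382
Node d (S = 36): V_d = e^(−0.1)·[0.5943·12.3631 + 0.4057·37.2144] = 20.3089
Node 0 (S = 60): V_0 = e^(−0.1)·[0.5943·4.5382 + 0.4057·20.3089] = 9.8954

£9.90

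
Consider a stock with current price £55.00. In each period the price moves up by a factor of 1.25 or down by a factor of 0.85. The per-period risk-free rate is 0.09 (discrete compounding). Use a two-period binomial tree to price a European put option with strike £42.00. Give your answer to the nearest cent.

Risk-neutral probability p = (1 + 0.09 − 0.85)/(1.25 − 0.85) = 0.2400/0.4000 = 0.6000
Terminal stock prices: S_uu = 85.94, S_ud = 58.44, S_dd = 39.74
Terminal payoffs (K − S): max(-43.94, 0) = 0, max(-16.44, 0) = 0, max(2.263, 0) = 2.263
Node u (S = 68.75): V_u = 1/1.09·[0.6000·0.0000 + 0.4000·0.0000] = 0.0000
Node d (S = 46.75): V_d = 1/1.09·[0.6000·0.0000 + 0.4000·2.2625] = 0.8303
Node 0 (S = 55): V_0 = 1/1.09·[0.6000·0.0000 + 0.4000·0.8303] = 0.3047

£0.30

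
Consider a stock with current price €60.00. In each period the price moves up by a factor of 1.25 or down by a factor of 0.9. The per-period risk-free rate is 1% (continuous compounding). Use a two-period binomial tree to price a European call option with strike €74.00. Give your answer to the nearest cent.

Risk-neutral probability p = (e^0.01 − 0.9)/(1.25 − 0.9) = 0.1101/0.3500 = 0.3144
Terminal stock prices: S_uu = 93.75, S_ud = 67.5, S_dd = 48.6
Terminal payoffs (S − K): max(19.75, 0) = 19.75, max(-6.5, 0) = 0, max(-25.4, 0) = 0
Node u (S = 75): V_u = e^(−0.01)·[0.3144·19.7500 + 0.6856·0.0000] = 6.1482
Node d (S = 54): V_d = e^(−0.01)·[0.3144·0.0000 + 0.6856·0.0000] = 0.0000
Node 0 (S = 60): V_0 = e^(−0.01)·[0.3144·6.1482 + 0.6856·0.0000] = 1.9139

€1.91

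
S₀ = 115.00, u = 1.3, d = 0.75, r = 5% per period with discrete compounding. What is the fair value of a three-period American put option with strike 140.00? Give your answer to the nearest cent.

Risk-neutral probability p = (1 + 0.05 − 0.75)/(1.3 − 0.75) = 0.3000/0.5500 = 0.5455
Terminal stock prices: S_uuu = 252.7, S_uud = 145.8, S_udd = 84.09, S_ddd = 48.52
Terminal payoffs (K − S): max(-112.7, 0) = 0, max(-5.763, 0) = 0, max(55.91, 0) = 55.91, max(91.48, 0) = 91.48
Node uu (S = 194.4): continuation = 1/1.05·[0.5455·0.0000 + 0.4545·0.0000] = 0.0000; exercise value = 0.0000 ≤ continuation, so V_uu = 0.0000
Node ud (S = 112.1): continuation = 1/1.05·[0.5455·0.0000 + 0.4545·55.9062] = 24.2018; exercise value = 27.8750 > continuation, so V_ud = 27.8750 (exercise)
Node dd (S = 64.69): continuation = 1/1.05·[0.5455·55.9062 + 0.4545·91.4844] = 68.6458; exercise value = 75.3125 > continuation, so V_dd = 75.3125 (exercise)
Node u (S = 149.5): continuation = 1/1.05·[0.5455·0.0000 + 0.4545·27.8750] = 12.0671; exercise value = 0.0000 ≤ continuation, so V_u = 12.0671
Node d (S = 86.25): continuation = 1/1.05·[0.5455·27.8750 + 0.4545·75.3125] = 47.0833; exercise value = 53.7500 > continuation, so V_d = 53.7500 (exercise)
Node 0 (S = 115): continuation = 1/1.05·[0.5455·12.0671 + 0.4545·53.7500] = 29.5370; exercise value = 25.0000 ≤ continuation, so V_0 = 29.5370

29.54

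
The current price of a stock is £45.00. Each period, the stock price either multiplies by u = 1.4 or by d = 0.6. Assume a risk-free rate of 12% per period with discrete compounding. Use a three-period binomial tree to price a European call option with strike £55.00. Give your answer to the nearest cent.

Risk-neutral probability p = (1 + 0.12 − 0.6)/(1.4 − 0.6) = 0.5200/0.8000 = 0.6500
Terminal stock prices: S_uuu = 123.5, S_uud = 52.92, S_udd = 22.68, S_ddd = 9.72
Terminal payoffs (S − K): max(68.48, 0) = 68.48, max(-2.08, 0) = 0, max(-32.32, 0) = 0, max(-45.28, 0) = 0
Node uu (S = 88.2): V_uu = 1/1.12·[0.6500·68.4800 + 0.3500·0.0000] = 39.7429
Node ud (S = 37.8): V_ud = 1/1.12·[0.6500·0.0000 + 0.3500·0.0000] = 0.0000
Node dd (S = 16.2): V_dd = 1/1.12·[0.6500·0.0000 + 0.3500·0.0000] = 0.0000
Node u (S = 63): V_u = 1/1.12·[0.6500·39.7429 + 0.3500·0.0000] = 23.0651
Node d (S = 27): V_d = 1/1.12·[0.6500·0.0000 + 0.3500·0.0000] = 0.0000
Node 0 (S = 45): V_0 = 1/1.12·[0.6500·23.0651 + 0.3500·0.0000] = 13.3860

£13.39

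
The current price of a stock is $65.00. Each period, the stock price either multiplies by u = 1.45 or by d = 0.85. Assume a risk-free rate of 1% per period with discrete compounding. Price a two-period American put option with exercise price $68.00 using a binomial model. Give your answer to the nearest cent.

Risk-neutral probability p = (1 + 0.01 − 0.85)/(1.45 − 0.85) = 0.1600/0.6000 = 0.2667
Terminal stock prices: S_uu = 136.7, S_ud = 80.11, S_dd = 46.96
Terminal payoffs (K − S): max(-68.66, 0) = 0, max(-12.11, 0) = 0, max(21.04, 0) = 21.04
Node u (S = 94.25): continuation = 1/1.01·[0.2667·0.0000 + 0.7333·0.0000] = 0.0000; exercise value = 0.0000 ≤ continuation, so V_u = 0.0000
Node d (S = 55.25): continuation = 1/1.01·[0.2667·0.0000 + 0.7333·21.0375] = 15.2748; exercise value = 12.7500 ≤ continuation, so V_d = 15.2748
Node 0 (S = 65): continuation = 1/1.01·[0.2667·0.0000 + 0.7333·15.2748] = 11.0906; exercise value = 3.0000 ≤ continuation, so V_0 = 11.0906

$11.09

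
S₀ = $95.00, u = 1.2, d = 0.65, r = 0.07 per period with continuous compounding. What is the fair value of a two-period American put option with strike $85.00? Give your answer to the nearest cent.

$6.71

Risk-neutral probability p = (e^0.07 − 0.65)/(1.2 − 0.65) = 0.4225/0.5500 = 0.7682
Terminal stock prices: S_uu = 136.8, S_ud = 74.1, S_dd = 40.14
Terminal payoffs (K − S): max(-51.8, 0) = 0, max(10.9, 0) = 10.9, max(44.86, 0) = 44.86
Node u (S = 114): continuation = e^(−0.07)·[0.7682·0.0000 + 0.2318·10.9000] = 2.3558; exercise value = 0.0000 ≤ continuation, so V_u = 2.3558
Node d (S = 61.75): continuation = e^(−0.07)·[0.7682·10.9000 + 0.2318·44.8625] = 17.5035; exercise value = 23.2500 > continuation, so V_d = 23.2500 (exercise)
Node 0 (S = 95): continuation = e^(−0.07)·[0.7682·2.3558 + 0.2318·23.2500] = 6.7125; exercise value = 0.0000 ≤ continuation, so V_0 = 6.7125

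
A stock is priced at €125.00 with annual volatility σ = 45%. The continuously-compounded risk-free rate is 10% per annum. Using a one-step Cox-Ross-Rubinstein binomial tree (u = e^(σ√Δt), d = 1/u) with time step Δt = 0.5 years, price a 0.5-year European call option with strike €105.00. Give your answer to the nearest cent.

€31.81

CRR parameters: u = e^(σ√Δt) = e^(0.45·√0.5) = 1.3746, d = 1/u = 0.7275
Per-period rate: rΔt = 0.1·0.5 = 0.05, so R = e^0.05 = 1.0513
Risk-neutral probability p = (e^0.05 − 0.7275)/(1.3746 − 0.7275) = 0.3238/0.6472 = 0.5003
Terminal stock prices: S_u = 171.8, S_d = 90.93
Terminal payoffs (S − K): max(66.83, 0) = 66.83, max(-14.07, 0) = 0
Node 0 (S = 125): V_0 = e^(−0.05)·[0.5003·66.8311 + 0.4997·0.0000] = 31.8072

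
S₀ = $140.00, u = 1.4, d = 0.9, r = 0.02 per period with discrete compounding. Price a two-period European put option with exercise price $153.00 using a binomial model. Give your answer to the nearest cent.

Risk-neutral probability p = (1 + 0.02 − 0.9)/(1.4 − 0.9) = 0.1200/0.5000 = 0.2400
Terminal stock prices: S_uu = 274.4, S_ud = 176.4, S_dd = 113.4
Terminal payoffs (K − S): max(-121.4, 0) = 0, max(-23.4, 0) = 0, max(39.6, 0) = 39.6
Node u (S = 196): V_u = 1/1.02·[0.2400·0.0000 + 0.7600·0.0000] = 0.0000
Node d (S = 126): V_d = 1/1.02·[0.2400·0.0000 + 0.7600·39.6000] = 29.5059
Node 0 (S = 140): V_0 = 1/1.02·[0.2400·0.0000 + 0.7600·29.5059] = 21.9848

$21.98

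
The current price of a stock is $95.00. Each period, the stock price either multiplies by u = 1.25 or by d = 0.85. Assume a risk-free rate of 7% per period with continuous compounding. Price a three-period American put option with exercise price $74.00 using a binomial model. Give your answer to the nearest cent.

$1.11

Risk-neutral probability p = (e^0.07 − 0.85)/(1.25 − 0.85) = 0.2225/0.4000 = 0.5563
Terminal stock prices: S_uuu = 185.5, S_uud = 126.2, S_udd = 85.8, S_ddd = 58.34
Terminal payoffs (K − S): max(-111.5, 0) = 0, max(-52.17, 0) = 0, max(-11.8, 0) = 0, max(15.66, 0) = 15.66
Node uu (S = 148.4): continuation = e^(−0.07)·[0.5563·0.0000 + 0.4437·0.0000] = 0.0000; exercise value = 0.0000 ≤ continuation, so V_uu = 0.0000
Node ud (S = 100.9): continuation = e^(−0.07)·[0.5563·0.0000 + 0.4437·0.0000] = 0.0000; exercise value = 0.0000 ≤ continuation, so V_ud = 0.0000
Node dd (S = 68.64): continuation = e^(−0.07)·[0.5563·0.0000 + 0.4437·15.6581] = 6.4782; exercise value = 5.3625 ≤ continuation, so V_dd = 6.4782
Node u (S = 118.8): continuation = e^(−0.07)·[0.5563·0.0000 + 0.4437·0.0000] = 0.0000; exercise value = 0.0000 ≤ continuation, so V_u = 0.0000
Node d (S = 80.75): continuation = e^(−0.07)·[0.5563·0.0000 + 0.4437·6.4782] = 2.6802; exercise value = 0.0000 ≤ continuation, so V_d = 2.6802
Node 0 (S = 95): continuation = e^(−0.07)·[0.5563·0.0000 + 0.4437·2.6802] = 1.1089; exercise value = 0.0000 ≤ continuation, so V_0 = 1.1089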